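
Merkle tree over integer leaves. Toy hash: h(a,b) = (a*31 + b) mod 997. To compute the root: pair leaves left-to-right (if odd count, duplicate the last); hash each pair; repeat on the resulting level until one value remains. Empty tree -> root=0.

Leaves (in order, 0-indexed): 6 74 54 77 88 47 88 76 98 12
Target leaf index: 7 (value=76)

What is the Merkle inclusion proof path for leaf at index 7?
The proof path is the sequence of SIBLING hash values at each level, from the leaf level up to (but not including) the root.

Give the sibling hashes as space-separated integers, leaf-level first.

L0 (leaves): [6, 74, 54, 77, 88, 47, 88, 76, 98, 12], target index=7
L1: h(6,74)=(6*31+74)%997=260 [pair 0] h(54,77)=(54*31+77)%997=754 [pair 1] h(88,47)=(88*31+47)%997=781 [pair 2] h(88,76)=(88*31+76)%997=810 [pair 3] h(98,12)=(98*31+12)%997=59 [pair 4] -> [260, 754, 781, 810, 59]
  Sibling for proof at L0: 88
L2: h(260,754)=(260*31+754)%997=838 [pair 0] h(781,810)=(781*31+810)%997=96 [pair 1] h(59,59)=(59*31+59)%997=891 [pair 2] -> [838, 96, 891]
  Sibling for proof at L1: 781
L3: h(838,96)=(838*31+96)%997=152 [pair 0] h(891,891)=(891*31+891)%997=596 [pair 1] -> [152, 596]
  Sibling for proof at L2: 838
L4: h(152,596)=(152*31+596)%997=323 [pair 0] -> [323]
  Sibling for proof at L3: 596
Root: 323
Proof path (sibling hashes from leaf to root): [88, 781, 838, 596]

Answer: 88 781 838 596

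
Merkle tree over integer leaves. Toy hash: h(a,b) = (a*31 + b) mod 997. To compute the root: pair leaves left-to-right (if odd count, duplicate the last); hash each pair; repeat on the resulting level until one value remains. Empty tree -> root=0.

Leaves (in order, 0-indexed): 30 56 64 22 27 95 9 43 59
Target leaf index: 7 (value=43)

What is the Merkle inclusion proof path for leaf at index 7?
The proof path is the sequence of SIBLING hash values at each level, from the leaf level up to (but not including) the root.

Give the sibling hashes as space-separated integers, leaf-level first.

Answer: 9 932 668 129

Derivation:
L0 (leaves): [30, 56, 64, 22, 27, 95, 9, 43, 59], target index=7
L1: h(30,56)=(30*31+56)%997=986 [pair 0] h(64,22)=(64*31+22)%997=12 [pair 1] h(27,95)=(27*31+95)%997=932 [pair 2] h(9,43)=(9*31+43)%997=322 [pair 3] h(59,59)=(59*31+59)%997=891 [pair 4] -> [986, 12, 932, 322, 891]
  Sibling for proof at L0: 9
L2: h(986,12)=(986*31+12)%997=668 [pair 0] h(932,322)=(932*31+322)%997=301 [pair 1] h(891,891)=(891*31+891)%997=596 [pair 2] -> [668, 301, 596]
  Sibling for proof at L1: 932
L3: h(668,301)=(668*31+301)%997=72 [pair 0] h(596,596)=(596*31+596)%997=129 [pair 1] -> [72, 129]
  Sibling for proof at L2: 668
L4: h(72,129)=(72*31+129)%997=367 [pair 0] -> [367]
  Sibling for proof at L3: 129
Root: 367
Proof path (sibling hashes from leaf to root): [9, 932, 668, 129]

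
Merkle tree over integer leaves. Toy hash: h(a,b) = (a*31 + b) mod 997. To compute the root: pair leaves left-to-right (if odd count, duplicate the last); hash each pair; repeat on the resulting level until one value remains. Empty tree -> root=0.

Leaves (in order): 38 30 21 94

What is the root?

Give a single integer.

L0: [38, 30, 21, 94]
L1: h(38,30)=(38*31+30)%997=211 h(21,94)=(21*31+94)%997=745 -> [211, 745]
L2: h(211,745)=(211*31+745)%997=307 -> [307]

Answer: 307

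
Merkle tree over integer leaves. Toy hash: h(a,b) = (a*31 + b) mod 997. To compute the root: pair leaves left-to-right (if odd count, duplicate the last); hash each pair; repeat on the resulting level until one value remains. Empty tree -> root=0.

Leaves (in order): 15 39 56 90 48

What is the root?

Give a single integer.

Answer: 875

Derivation:
L0: [15, 39, 56, 90, 48]
L1: h(15,39)=(15*31+39)%997=504 h(56,90)=(56*31+90)%997=829 h(48,48)=(48*31+48)%997=539 -> [504, 829, 539]
L2: h(504,829)=(504*31+829)%997=501 h(539,539)=(539*31+539)%997=299 -> [501, 299]
L3: h(501,299)=(501*31+299)%997=875 -> [875]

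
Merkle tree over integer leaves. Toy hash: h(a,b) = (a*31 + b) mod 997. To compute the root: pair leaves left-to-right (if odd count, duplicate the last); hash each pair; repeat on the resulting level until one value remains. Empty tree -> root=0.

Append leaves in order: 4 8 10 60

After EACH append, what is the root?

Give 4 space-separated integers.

Answer: 4 132 424 474

Derivation:
After append 4 (leaves=[4]):
  L0: [4]
  root=4
After append 8 (leaves=[4, 8]):
  L0: [4, 8]
  L1: h(4,8)=(4*31+8)%997=132 -> [132]
  root=132
After append 10 (leaves=[4, 8, 10]):
  L0: [4, 8, 10]
  L1: h(4,8)=(4*31+8)%997=132 h(10,10)=(10*31+10)%997=320 -> [132, 320]
  L2: h(132,320)=(132*31+320)%997=424 -> [424]
  root=424
After append 60 (leaves=[4, 8, 10, 60]):
  L0: [4, 8, 10, 60]
  L1: h(4,8)=(4*31+8)%997=132 h(10,60)=(10*31+60)%997=370 -> [132, 370]
  L2: h(132,370)=(132*31+370)%997=474 -> [474]
  root=474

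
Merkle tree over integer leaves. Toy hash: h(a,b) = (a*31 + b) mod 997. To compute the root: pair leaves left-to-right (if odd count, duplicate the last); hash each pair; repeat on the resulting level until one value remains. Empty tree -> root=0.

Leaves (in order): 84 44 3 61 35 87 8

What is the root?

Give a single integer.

L0: [84, 44, 3, 61, 35, 87, 8]
L1: h(84,44)=(84*31+44)%997=654 h(3,61)=(3*31+61)%997=154 h(35,87)=(35*31+87)%997=175 h(8,8)=(8*31+8)%997=256 -> [654, 154, 175, 256]
L2: h(654,154)=(654*31+154)%997=488 h(175,256)=(175*31+256)%997=696 -> [488, 696]
L3: h(488,696)=(488*31+696)%997=869 -> [869]

Answer: 869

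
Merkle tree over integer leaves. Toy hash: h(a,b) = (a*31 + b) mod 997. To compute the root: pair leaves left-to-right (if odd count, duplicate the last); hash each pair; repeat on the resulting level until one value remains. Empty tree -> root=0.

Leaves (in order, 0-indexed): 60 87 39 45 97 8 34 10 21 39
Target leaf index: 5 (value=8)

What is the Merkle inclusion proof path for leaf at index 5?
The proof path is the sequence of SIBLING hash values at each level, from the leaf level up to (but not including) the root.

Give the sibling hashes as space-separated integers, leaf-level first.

Answer: 97 67 794 684

Derivation:
L0 (leaves): [60, 87, 39, 45, 97, 8, 34, 10, 21, 39], target index=5
L1: h(60,87)=(60*31+87)%997=950 [pair 0] h(39,45)=(39*31+45)%997=257 [pair 1] h(97,8)=(97*31+8)%997=24 [pair 2] h(34,10)=(34*31+10)%997=67 [pair 3] h(21,39)=(21*31+39)%997=690 [pair 4] -> [950, 257, 24, 67, 690]
  Sibling for proof at L0: 97
L2: h(950,257)=(950*31+257)%997=794 [pair 0] h(24,67)=(24*31+67)%997=811 [pair 1] h(690,690)=(690*31+690)%997=146 [pair 2] -> [794, 811, 146]
  Sibling for proof at L1: 67
L3: h(794,811)=(794*31+811)%997=500 [pair 0] h(146,146)=(146*31+146)%997=684 [pair 1] -> [500, 684]
  Sibling for proof at L2: 794
L4: h(500,684)=(500*31+684)%997=232 [pair 0] -> [232]
  Sibling for proof at L3: 684
Root: 232
Proof path (sibling hashes from leaf to root): [97, 67, 794, 684]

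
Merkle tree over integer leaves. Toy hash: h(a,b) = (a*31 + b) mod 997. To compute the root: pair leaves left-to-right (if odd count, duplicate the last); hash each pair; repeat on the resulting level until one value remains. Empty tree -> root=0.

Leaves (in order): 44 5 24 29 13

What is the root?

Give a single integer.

L0: [44, 5, 24, 29, 13]
L1: h(44,5)=(44*31+5)%997=372 h(24,29)=(24*31+29)%997=773 h(13,13)=(13*31+13)%997=416 -> [372, 773, 416]
L2: h(372,773)=(372*31+773)%997=341 h(416,416)=(416*31+416)%997=351 -> [341, 351]
L3: h(341,351)=(341*31+351)%997=952 -> [952]

Answer: 952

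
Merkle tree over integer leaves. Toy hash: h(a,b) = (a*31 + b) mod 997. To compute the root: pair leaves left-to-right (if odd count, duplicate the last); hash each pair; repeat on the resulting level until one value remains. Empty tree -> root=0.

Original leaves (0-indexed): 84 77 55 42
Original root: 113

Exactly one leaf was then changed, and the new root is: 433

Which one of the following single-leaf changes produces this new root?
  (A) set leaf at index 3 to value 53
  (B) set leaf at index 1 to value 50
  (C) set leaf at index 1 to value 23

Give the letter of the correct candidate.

Answer: C

Derivation:
Original leaves: [84, 77, 55, 42]
Target new root: 433
Try each candidate change and compute the resulting root:
Candidate A: set leaf[3] = 53 -> leaves = [84, 77, 55, 53]
  L0: [84, 77, 55, 53]
  L1: h(84,77)=(84*31+77)%997=687 h(55,53)=(55*31+53)%997=761 -> [687, 761]
  L2: h(687,761)=(687*31+761)%997=124 -> [124]
  root = 124 != target 433
Candidate B: set leaf[1] = 50 -> leaves = [84, 50, 55, 42]
  L0: [84, 50, 55, 42]
  L1: h(84,50)=(84*31+50)%997=660 h(55,42)=(55*31+42)%997=750 -> [660, 750]
  L2: h(660,750)=(660*31+750)%997=273 -> [273]
  root = 273 != target 433
Candidate C: set leaf[1] = 23 -> leaves = [84, 23, 55, 42]
  L0: [84, 23, 55, 42]
  L1: h(84,23)=(84*31+23)%997=633 h(55,42)=(55*31+42)%997=750 -> [633, 750]
  L2: h(633,750)=(633*31+750)%997=433 -> [433]
  root = 433 == target 433  ** MATCH **
Candidate C produces the target root.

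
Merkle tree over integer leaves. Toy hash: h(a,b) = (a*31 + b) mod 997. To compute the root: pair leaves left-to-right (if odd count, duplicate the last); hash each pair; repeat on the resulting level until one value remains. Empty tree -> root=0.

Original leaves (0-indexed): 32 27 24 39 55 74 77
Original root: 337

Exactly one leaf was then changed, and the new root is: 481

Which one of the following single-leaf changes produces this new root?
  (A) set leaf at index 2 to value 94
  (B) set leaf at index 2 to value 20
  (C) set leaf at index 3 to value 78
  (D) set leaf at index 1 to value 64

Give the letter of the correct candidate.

Answer: B

Derivation:
Original leaves: [32, 27, 24, 39, 55, 74, 77]
Target new root: 481
Try each candidate change and compute the resulting root:
Candidate A: set leaf[2] = 94 -> leaves = [32, 27, 94, 39, 55, 74, 77]
  L0: [32, 27, 94, 39, 55, 74, 77]
  L1: h(32,27)=(32*31+27)%997=22 h(94,39)=(94*31+39)%997=959 h(55,74)=(55*31+74)%997=782 h(77,77)=(77*31+77)%997=470 -> [22, 959, 782, 470]
  L2: h(22,959)=(22*31+959)%997=644 h(782,470)=(782*31+470)%997=784 -> [644, 784]
  L3: h(644,784)=(644*31+784)%997=808 -> [808]
  root = 808 != target 481
Candidate B: set leaf[2] = 20 -> leaves = [32, 27, 20, 39, 55, 74, 77]
  L0: [32, 27, 20, 39, 55, 74, 77]
  L1: h(32,27)=(32*31+27)%997=22 h(20,39)=(20*31+39)%997=659 h(55,74)=(55*31+74)%997=782 h(77,77)=(77*31+77)%997=470 -> [22, 659, 782, 470]
  L2: h(22,659)=(22*31+659)%997=344 h(782,470)=(782*31+470)%997=784 -> [344, 784]
  L3: h(344,784)=(344*31+784)%997=481 -> [481]
  root = 481 == target 481  ** MATCH **
Candidate C: set leaf[3] = 78 -> leaves = [32, 27, 24, 78, 55, 74, 77]
  L0: [32, 27, 24, 78, 55, 74, 77]
  L1: h(32,27)=(32*31+27)%997=22 h(24,78)=(24*31+78)%997=822 h(55,74)=(55*31+74)%997=782 h(77,77)=(77*31+77)%997=470 -> [22, 822, 782, 470]
  L2: h(22,822)=(22*31+822)%997=507 h(782,470)=(782*31+470)%997=784 -> [507, 784]
  L3: h(507,784)=(507*31+784)%997=549 -> [549]
  root = 549 != target 481
Candidate D: set leaf[1] = 64 -> leaves = [32, 64, 24, 39, 55, 74, 77]
  L0: [32, 64, 24, 39, 55, 74, 77]
  L1: h(32,64)=(32*31+64)%997=59 h(24,39)=(24*31+39)%997=783 h(55,74)=(55*31+74)%997=782 h(77,77)=(77*31+77)%997=470 -> [59, 783, 782, 470]
  L2: h(59,783)=(59*31+783)%997=618 h(782,470)=(782*31+470)%997=784 -> [618, 784]
  L3: h(618,784)=(618*31+784)%997=2 -> [2]
  root = 2 != target 481
Candidate B produces the target root.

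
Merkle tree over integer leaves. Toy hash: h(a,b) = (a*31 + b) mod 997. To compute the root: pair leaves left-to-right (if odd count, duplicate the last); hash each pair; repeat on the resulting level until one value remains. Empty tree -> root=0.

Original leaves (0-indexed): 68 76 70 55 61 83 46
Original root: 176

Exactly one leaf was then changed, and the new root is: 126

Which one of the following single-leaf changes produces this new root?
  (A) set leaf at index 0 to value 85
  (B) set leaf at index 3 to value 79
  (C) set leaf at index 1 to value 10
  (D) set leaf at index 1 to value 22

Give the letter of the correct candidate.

Answer: D

Derivation:
Original leaves: [68, 76, 70, 55, 61, 83, 46]
Target new root: 126
Try each candidate change and compute the resulting root:
Candidate A: set leaf[0] = 85 -> leaves = [85, 76, 70, 55, 61, 83, 46]
  L0: [85, 76, 70, 55, 61, 83, 46]
  L1: h(85,76)=(85*31+76)%997=717 h(70,55)=(70*31+55)%997=231 h(61,83)=(61*31+83)%997=977 h(46,46)=(46*31+46)%997=475 -> [717, 231, 977, 475]
  L2: h(717,231)=(717*31+231)%997=524 h(977,475)=(977*31+475)%997=852 -> [524, 852]
  L3: h(524,852)=(524*31+852)%997=147 -> [147]
  root = 147 != target 126
Candidate B: set leaf[3] = 79 -> leaves = [68, 76, 70, 79, 61, 83, 46]
  L0: [68, 76, 70, 79, 61, 83, 46]
  L1: h(68,76)=(68*31+76)%997=190 h(70,79)=(70*31+79)%997=255 h(61,83)=(61*31+83)%997=977 h(46,46)=(46*31+46)%997=475 -> [190, 255, 977, 475]
  L2: h(190,255)=(190*31+255)%997=163 h(977,475)=(977*31+475)%997=852 -> [163, 852]
  L3: h(163,852)=(163*31+852)%997=920 -> [920]
  root = 920 != target 126
Candidate C: set leaf[1] = 10 -> leaves = [68, 10, 70, 55, 61, 83, 46]
  L0: [68, 10, 70, 55, 61, 83, 46]
  L1: h(68,10)=(68*31+10)%997=124 h(70,55)=(70*31+55)%997=231 h(61,83)=(61*31+83)%997=977 h(46,46)=(46*31+46)%997=475 -> [124, 231, 977, 475]
  L2: h(124,231)=(124*31+231)%997=87 h(977,475)=(977*31+475)%997=852 -> [87, 852]
  L3: h(87,852)=(87*31+852)%997=558 -> [558]
  root = 558 != target 126
Candidate D: set leaf[1] = 22 -> leaves = [68, 22, 70, 55, 61, 83, 46]
  L0: [68, 22, 70, 55, 61, 83, 46]
  L1: h(68,22)=(68*31+22)%997=136 h(70,55)=(70*31+55)%997=231 h(61,83)=(61*31+83)%997=977 h(46,46)=(46*31+46)%997=475 -> [136, 231, 977, 475]
  L2: h(136,231)=(136*31+231)%997=459 h(977,475)=(977*31+475)%997=852 -> [459, 852]
  L3: h(459,852)=(459*31+852)%997=126 -> [126]
  root = 126 == target 126  ** MATCH **
Candidate D produces the target root.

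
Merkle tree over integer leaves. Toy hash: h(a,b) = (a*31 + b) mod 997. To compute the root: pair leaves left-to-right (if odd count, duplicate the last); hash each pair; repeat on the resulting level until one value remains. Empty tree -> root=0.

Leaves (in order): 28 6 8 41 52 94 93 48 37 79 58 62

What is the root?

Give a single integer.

L0: [28, 6, 8, 41, 52, 94, 93, 48, 37, 79, 58, 62]
L1: h(28,6)=(28*31+6)%997=874 h(8,41)=(8*31+41)%997=289 h(52,94)=(52*31+94)%997=709 h(93,48)=(93*31+48)%997=937 h(37,79)=(37*31+79)%997=229 h(58,62)=(58*31+62)%997=863 -> [874, 289, 709, 937, 229, 863]
L2: h(874,289)=(874*31+289)%997=464 h(709,937)=(709*31+937)%997=982 h(229,863)=(229*31+863)%997=983 -> [464, 982, 983]
L3: h(464,982)=(464*31+982)%997=411 h(983,983)=(983*31+983)%997=549 -> [411, 549]
L4: h(411,549)=(411*31+549)%997=329 -> [329]

Answer: 329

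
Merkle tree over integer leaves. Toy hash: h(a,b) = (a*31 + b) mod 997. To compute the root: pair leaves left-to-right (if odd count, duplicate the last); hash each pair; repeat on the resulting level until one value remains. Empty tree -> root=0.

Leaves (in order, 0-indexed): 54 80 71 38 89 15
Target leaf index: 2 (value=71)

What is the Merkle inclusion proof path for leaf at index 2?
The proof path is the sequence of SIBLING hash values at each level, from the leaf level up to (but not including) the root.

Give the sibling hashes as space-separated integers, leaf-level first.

L0 (leaves): [54, 80, 71, 38, 89, 15], target index=2
L1: h(54,80)=(54*31+80)%997=757 [pair 0] h(71,38)=(71*31+38)%997=245 [pair 1] h(89,15)=(89*31+15)%997=780 [pair 2] -> [757, 245, 780]
  Sibling for proof at L0: 38
L2: h(757,245)=(757*31+245)%997=781 [pair 0] h(780,780)=(780*31+780)%997=35 [pair 1] -> [781, 35]
  Sibling for proof at L1: 757
L3: h(781,35)=(781*31+35)%997=318 [pair 0] -> [318]
  Sibling for proof at L2: 35
Root: 318
Proof path (sibling hashes from leaf to root): [38, 757, 35]

Answer: 38 757 35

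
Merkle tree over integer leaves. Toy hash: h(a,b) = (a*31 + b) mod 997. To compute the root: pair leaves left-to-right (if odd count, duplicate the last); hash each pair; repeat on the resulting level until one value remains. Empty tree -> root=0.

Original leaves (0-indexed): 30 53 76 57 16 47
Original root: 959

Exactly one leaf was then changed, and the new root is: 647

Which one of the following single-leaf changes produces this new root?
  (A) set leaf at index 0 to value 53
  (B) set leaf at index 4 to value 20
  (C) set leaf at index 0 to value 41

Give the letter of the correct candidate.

Answer: C

Derivation:
Original leaves: [30, 53, 76, 57, 16, 47]
Target new root: 647
Try each candidate change and compute the resulting root:
Candidate A: set leaf[0] = 53 -> leaves = [53, 53, 76, 57, 16, 47]
  L0: [53, 53, 76, 57, 16, 47]
  L1: h(53,53)=(53*31+53)%997=699 h(76,57)=(76*31+57)%997=419 h(16,47)=(16*31+47)%997=543 -> [699, 419, 543]
  L2: h(699,419)=(699*31+419)%997=154 h(543,543)=(543*31+543)%997=427 -> [154, 427]
  L3: h(154,427)=(154*31+427)%997=216 -> [216]
  root = 216 != target 647
Candidate B: set leaf[4] = 20 -> leaves = [30, 53, 76, 57, 20, 47]
  L0: [30, 53, 76, 57, 20, 47]
  L1: h(30,53)=(30*31+53)%997=983 h(76,57)=(76*31+57)%997=419 h(20,47)=(20*31+47)%997=667 -> [983, 419, 667]
  L2: h(983,419)=(983*31+419)%997=982 h(667,667)=(667*31+667)%997=407 -> [982, 407]
  L3: h(982,407)=(982*31+407)%997=939 -> [939]
  root = 939 != target 647
Candidate C: set leaf[0] = 41 -> leaves = [41, 53, 76, 57, 16, 47]
  L0: [41, 53, 76, 57, 16, 47]
  L1: h(41,53)=(41*31+53)%997=327 h(76,57)=(76*31+57)%997=419 h(16,47)=(16*31+47)%997=543 -> [327, 419, 543]
  L2: h(327,419)=(327*31+419)%997=586 h(543,543)=(543*31+543)%997=427 -> [586, 427]
  L3: h(586,427)=(586*31+427)%997=647 -> [647]
  root = 647 == target 647  ** MATCH **
Candidate C produces the target root.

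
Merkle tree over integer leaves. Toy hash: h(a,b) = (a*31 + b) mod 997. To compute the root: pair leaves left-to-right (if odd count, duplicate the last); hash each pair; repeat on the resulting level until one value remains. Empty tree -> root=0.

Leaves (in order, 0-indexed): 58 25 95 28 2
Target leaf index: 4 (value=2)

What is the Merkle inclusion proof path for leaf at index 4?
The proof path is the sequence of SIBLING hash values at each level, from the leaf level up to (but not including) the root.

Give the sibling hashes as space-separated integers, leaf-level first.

L0 (leaves): [58, 25, 95, 28, 2], target index=4
L1: h(58,25)=(58*31+25)%997=826 [pair 0] h(95,28)=(95*31+28)%997=979 [pair 1] h(2,2)=(2*31+2)%997=64 [pair 2] -> [826, 979, 64]
  Sibling for proof at L0: 2
L2: h(826,979)=(826*31+979)%997=663 [pair 0] h(64,64)=(64*31+64)%997=54 [pair 1] -> [663, 54]
  Sibling for proof at L1: 64
L3: h(663,54)=(663*31+54)%997=667 [pair 0] -> [667]
  Sibling for proof at L2: 663
Root: 667
Proof path (sibling hashes from leaf to root): [2, 64, 663]

Answer: 2 64 663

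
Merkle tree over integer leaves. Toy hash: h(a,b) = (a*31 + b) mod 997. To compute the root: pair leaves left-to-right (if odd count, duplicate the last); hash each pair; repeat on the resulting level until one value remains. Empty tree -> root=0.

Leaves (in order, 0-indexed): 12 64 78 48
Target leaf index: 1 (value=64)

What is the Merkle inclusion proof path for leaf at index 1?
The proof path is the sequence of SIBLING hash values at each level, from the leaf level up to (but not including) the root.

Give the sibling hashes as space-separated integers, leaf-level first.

Answer: 12 472

Derivation:
L0 (leaves): [12, 64, 78, 48], target index=1
L1: h(12,64)=(12*31+64)%997=436 [pair 0] h(78,48)=(78*31+48)%997=472 [pair 1] -> [436, 472]
  Sibling for proof at L0: 12
L2: h(436,472)=(436*31+472)%997=30 [pair 0] -> [30]
  Sibling for proof at L1: 472
Root: 30
Proof path (sibling hashes from leaf to root): [12, 472]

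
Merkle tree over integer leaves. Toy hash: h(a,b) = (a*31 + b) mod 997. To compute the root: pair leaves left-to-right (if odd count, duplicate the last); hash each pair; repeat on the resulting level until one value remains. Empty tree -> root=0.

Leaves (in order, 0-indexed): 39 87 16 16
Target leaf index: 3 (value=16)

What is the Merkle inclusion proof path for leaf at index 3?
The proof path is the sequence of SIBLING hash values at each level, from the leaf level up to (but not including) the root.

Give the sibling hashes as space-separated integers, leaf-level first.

Answer: 16 299

Derivation:
L0 (leaves): [39, 87, 16, 16], target index=3
L1: h(39,87)=(39*31+87)%997=299 [pair 0] h(16,16)=(16*31+16)%997=512 [pair 1] -> [299, 512]
  Sibling for proof at L0: 16
L2: h(299,512)=(299*31+512)%997=808 [pair 0] -> [808]
  Sibling for proof at L1: 299
Root: 808
Proof path (sibling hashes from leaf to root): [16, 299]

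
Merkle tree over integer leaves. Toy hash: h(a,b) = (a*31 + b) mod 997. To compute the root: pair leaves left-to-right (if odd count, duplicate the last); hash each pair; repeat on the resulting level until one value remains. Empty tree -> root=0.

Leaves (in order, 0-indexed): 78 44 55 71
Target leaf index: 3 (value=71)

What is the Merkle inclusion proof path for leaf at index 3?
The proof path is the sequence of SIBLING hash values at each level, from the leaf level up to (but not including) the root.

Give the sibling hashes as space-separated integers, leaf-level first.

L0 (leaves): [78, 44, 55, 71], target index=3
L1: h(78,44)=(78*31+44)%997=468 [pair 0] h(55,71)=(55*31+71)%997=779 [pair 1] -> [468, 779]
  Sibling for proof at L0: 55
L2: h(468,779)=(468*31+779)%997=332 [pair 0] -> [332]
  Sibling for proof at L1: 468
Root: 332
Proof path (sibling hashes from leaf to root): [55, 468]

Answer: 55 468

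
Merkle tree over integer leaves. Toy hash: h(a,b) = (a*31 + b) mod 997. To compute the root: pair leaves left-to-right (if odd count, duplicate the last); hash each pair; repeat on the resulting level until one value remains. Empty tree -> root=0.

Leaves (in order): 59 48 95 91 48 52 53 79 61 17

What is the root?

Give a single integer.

L0: [59, 48, 95, 91, 48, 52, 53, 79, 61, 17]
L1: h(59,48)=(59*31+48)%997=880 h(95,91)=(95*31+91)%997=45 h(48,52)=(48*31+52)%997=543 h(53,79)=(53*31+79)%997=725 h(61,17)=(61*31+17)%997=911 -> [880, 45, 543, 725, 911]
L2: h(880,45)=(880*31+45)%997=406 h(543,725)=(543*31+725)%997=609 h(911,911)=(911*31+911)%997=239 -> [406, 609, 239]
L3: h(406,609)=(406*31+609)%997=234 h(239,239)=(239*31+239)%997=669 -> [234, 669]
L4: h(234,669)=(234*31+669)%997=944 -> [944]

Answer: 944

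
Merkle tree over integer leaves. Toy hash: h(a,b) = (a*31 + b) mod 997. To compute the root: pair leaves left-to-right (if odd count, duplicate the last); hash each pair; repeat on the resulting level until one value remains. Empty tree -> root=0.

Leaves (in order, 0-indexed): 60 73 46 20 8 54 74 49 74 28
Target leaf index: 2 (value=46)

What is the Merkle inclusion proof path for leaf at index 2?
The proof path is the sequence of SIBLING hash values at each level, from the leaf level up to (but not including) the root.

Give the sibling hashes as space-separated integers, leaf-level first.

L0 (leaves): [60, 73, 46, 20, 8, 54, 74, 49, 74, 28], target index=2
L1: h(60,73)=(60*31+73)%997=936 [pair 0] h(46,20)=(46*31+20)%997=449 [pair 1] h(8,54)=(8*31+54)%997=302 [pair 2] h(74,49)=(74*31+49)%997=349 [pair 3] h(74,28)=(74*31+28)%997=328 [pair 4] -> [936, 449, 302, 349, 328]
  Sibling for proof at L0: 20
L2: h(936,449)=(936*31+449)%997=552 [pair 0] h(302,349)=(302*31+349)%997=738 [pair 1] h(328,328)=(328*31+328)%997=526 [pair 2] -> [552, 738, 526]
  Sibling for proof at L1: 936
L3: h(552,738)=(552*31+738)%997=901 [pair 0] h(526,526)=(526*31+526)%997=880 [pair 1] -> [901, 880]
  Sibling for proof at L2: 738
L4: h(901,880)=(901*31+880)%997=895 [pair 0] -> [895]
  Sibling for proof at L3: 880
Root: 895
Proof path (sibling hashes from leaf to root): [20, 936, 738, 880]

Answer: 20 936 738 880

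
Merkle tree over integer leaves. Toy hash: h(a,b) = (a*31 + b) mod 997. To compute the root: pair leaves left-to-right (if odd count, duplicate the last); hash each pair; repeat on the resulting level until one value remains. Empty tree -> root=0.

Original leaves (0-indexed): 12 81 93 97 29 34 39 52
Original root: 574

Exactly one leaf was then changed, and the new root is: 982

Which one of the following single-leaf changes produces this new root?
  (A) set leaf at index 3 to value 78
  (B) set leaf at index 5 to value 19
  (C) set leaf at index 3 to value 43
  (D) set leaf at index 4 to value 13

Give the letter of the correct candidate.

Original leaves: [12, 81, 93, 97, 29, 34, 39, 52]
Target new root: 982
Try each candidate change and compute the resulting root:
Candidate A: set leaf[3] = 78 -> leaves = [12, 81, 93, 78, 29, 34, 39, 52]
  L0: [12, 81, 93, 78, 29, 34, 39, 52]
  L1: h(12,81)=(12*31+81)%997=453 h(93,78)=(93*31+78)%997=967 h(29,34)=(29*31+34)%997=933 h(39,52)=(39*31+52)%997=264 -> [453, 967, 933, 264]
  L2: h(453,967)=(453*31+967)%997=55 h(933,264)=(933*31+264)%997=274 -> [55, 274]
  L3: h(55,274)=(55*31+274)%997=982 -> [982]
  root = 982 == target 982  ** MATCH **
Candidate B: set leaf[5] = 19 -> leaves = [12, 81, 93, 97, 29, 19, 39, 52]
  L0: [12, 81, 93, 97, 29, 19, 39, 52]
  L1: h(12,81)=(12*31+81)%997=453 h(93,97)=(93*31+97)%997=986 h(29,19)=(29*31+19)%997=918 h(39,52)=(39*31+52)%997=264 -> [453, 986, 918, 264]
  L2: h(453,986)=(453*31+986)%997=74 h(918,264)=(918*31+264)%997=806 -> [74, 806]
  L3: h(74,806)=(74*31+806)%997=109 -> [109]
  root = 109 != target 982
Candidate C: set leaf[3] = 43 -> leaves = [12, 81, 93, 43, 29, 34, 39, 52]
  L0: [12, 81, 93, 43, 29, 34, 39, 52]
  L1: h(12,81)=(12*31+81)%997=453 h(93,43)=(93*31+43)%997=932 h(29,34)=(29*31+34)%997=933 h(39,52)=(39*31+52)%997=264 -> [453, 932, 933, 264]
  L2: h(453,932)=(453*31+932)%997=20 h(933,264)=(933*31+264)%997=274 -> [20, 274]
  L3: h(20,274)=(20*31+274)%997=894 -> [894]
  root = 894 != target 982
Candidate D: set leaf[4] = 13 -> leaves = [12, 81, 93, 97, 13, 34, 39, 52]
  L0: [12, 81, 93, 97, 13, 34, 39, 52]
  L1: h(12,81)=(12*31+81)%997=453 h(93,97)=(93*31+97)%997=986 h(13,34)=(13*31+34)%997=437 h(39,52)=(39*31+52)%997=264 -> [453, 986, 437, 264]
  L2: h(453,986)=(453*31+986)%997=74 h(437,264)=(437*31+264)%997=850 -> [74, 850]
  L3: h(74,850)=(74*31+850)%997=153 -> [153]
  root = 153 != target 982
Candidate A produces the target root.

Answer: A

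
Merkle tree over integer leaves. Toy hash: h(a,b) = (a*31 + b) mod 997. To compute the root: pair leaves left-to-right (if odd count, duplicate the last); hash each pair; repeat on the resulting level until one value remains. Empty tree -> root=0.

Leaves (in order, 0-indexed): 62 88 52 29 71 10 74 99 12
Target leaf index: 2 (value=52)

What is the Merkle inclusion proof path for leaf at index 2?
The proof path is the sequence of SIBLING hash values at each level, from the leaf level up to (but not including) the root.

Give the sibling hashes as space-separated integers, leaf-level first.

L0 (leaves): [62, 88, 52, 29, 71, 10, 74, 99, 12], target index=2
L1: h(62,88)=(62*31+88)%997=16 [pair 0] h(52,29)=(52*31+29)%997=644 [pair 1] h(71,10)=(71*31+10)%997=217 [pair 2] h(74,99)=(74*31+99)%997=399 [pair 3] h(12,12)=(12*31+12)%997=384 [pair 4] -> [16, 644, 217, 399, 384]
  Sibling for proof at L0: 29
L2: h(16,644)=(16*31+644)%997=143 [pair 0] h(217,399)=(217*31+399)%997=147 [pair 1] h(384,384)=(384*31+384)%997=324 [pair 2] -> [143, 147, 324]
  Sibling for proof at L1: 16
L3: h(143,147)=(143*31+147)%997=592 [pair 0] h(324,324)=(324*31+324)%997=398 [pair 1] -> [592, 398]
  Sibling for proof at L2: 147
L4: h(592,398)=(592*31+398)%997=804 [pair 0] -> [804]
  Sibling for proof at L3: 398
Root: 804
Proof path (sibling hashes from leaf to root): [29, 16, 147, 398]

Answer: 29 16 147 398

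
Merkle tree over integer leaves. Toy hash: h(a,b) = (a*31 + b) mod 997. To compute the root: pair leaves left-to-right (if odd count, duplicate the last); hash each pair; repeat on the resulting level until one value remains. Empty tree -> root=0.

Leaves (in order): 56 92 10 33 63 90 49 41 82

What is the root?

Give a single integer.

Answer: 225

Derivation:
L0: [56, 92, 10, 33, 63, 90, 49, 41, 82]
L1: h(56,92)=(56*31+92)%997=831 h(10,33)=(10*31+33)%997=343 h(63,90)=(63*31+90)%997=49 h(49,41)=(49*31+41)%997=563 h(82,82)=(82*31+82)%997=630 -> [831, 343, 49, 563, 630]
L2: h(831,343)=(831*31+343)%997=182 h(49,563)=(49*31+563)%997=88 h(630,630)=(630*31+630)%997=220 -> [182, 88, 220]
L3: h(182,88)=(182*31+88)%997=745 h(220,220)=(220*31+220)%997=61 -> [745, 61]
L4: h(745,61)=(745*31+61)%997=225 -> [225]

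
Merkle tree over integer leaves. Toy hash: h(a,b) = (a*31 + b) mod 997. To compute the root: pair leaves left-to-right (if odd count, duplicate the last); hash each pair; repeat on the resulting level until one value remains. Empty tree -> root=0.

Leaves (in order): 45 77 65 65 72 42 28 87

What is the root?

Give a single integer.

Answer: 186

Derivation:
L0: [45, 77, 65, 65, 72, 42, 28, 87]
L1: h(45,77)=(45*31+77)%997=475 h(65,65)=(65*31+65)%997=86 h(72,42)=(72*31+42)%997=280 h(28,87)=(28*31+87)%997=955 -> [475, 86, 280, 955]
L2: h(475,86)=(475*31+86)%997=853 h(280,955)=(280*31+955)%997=662 -> [853, 662]
L3: h(853,662)=(853*31+662)%997=186 -> [186]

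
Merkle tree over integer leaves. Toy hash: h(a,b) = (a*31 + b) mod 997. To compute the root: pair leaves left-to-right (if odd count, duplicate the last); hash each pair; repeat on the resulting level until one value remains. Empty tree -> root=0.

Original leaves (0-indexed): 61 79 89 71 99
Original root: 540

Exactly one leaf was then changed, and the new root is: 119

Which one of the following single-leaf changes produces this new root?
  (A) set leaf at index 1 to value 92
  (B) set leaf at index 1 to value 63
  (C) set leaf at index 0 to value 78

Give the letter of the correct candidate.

Original leaves: [61, 79, 89, 71, 99]
Target new root: 119
Try each candidate change and compute the resulting root:
Candidate A: set leaf[1] = 92 -> leaves = [61, 92, 89, 71, 99]
  L0: [61, 92, 89, 71, 99]
  L1: h(61,92)=(61*31+92)%997=986 h(89,71)=(89*31+71)%997=836 h(99,99)=(99*31+99)%997=177 -> [986, 836, 177]
  L2: h(986,836)=(986*31+836)%997=495 h(177,177)=(177*31+177)%997=679 -> [495, 679]
  L3: h(495,679)=(495*31+679)%997=72 -> [72]
  root = 72 != target 119
Candidate B: set leaf[1] = 63 -> leaves = [61, 63, 89, 71, 99]
  L0: [61, 63, 89, 71, 99]
  L1: h(61,63)=(61*31+63)%997=957 h(89,71)=(89*31+71)%997=836 h(99,99)=(99*31+99)%997=177 -> [957, 836, 177]
  L2: h(957,836)=(957*31+836)%997=593 h(177,177)=(177*31+177)%997=679 -> [593, 679]
  L3: h(593,679)=(593*31+679)%997=119 -> [119]
  root = 119 == target 119  ** MATCH **
Candidate C: set leaf[0] = 78 -> leaves = [78, 79, 89, 71, 99]
  L0: [78, 79, 89, 71, 99]
  L1: h(78,79)=(78*31+79)%997=503 h(89,71)=(89*31+71)%997=836 h(99,99)=(99*31+99)%997=177 -> [503, 836, 177]
  L2: h(503,836)=(503*31+836)%997=477 h(177,177)=(177*31+177)%997=679 -> [477, 679]
  L3: h(477,679)=(477*31+679)%997=511 -> [511]
  root = 511 != target 119
Candidate B produces the target root.

Answer: B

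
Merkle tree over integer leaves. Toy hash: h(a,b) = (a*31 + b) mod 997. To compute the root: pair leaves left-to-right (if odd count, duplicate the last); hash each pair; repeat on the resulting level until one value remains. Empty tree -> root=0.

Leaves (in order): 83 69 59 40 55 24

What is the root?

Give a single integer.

Answer: 209

Derivation:
L0: [83, 69, 59, 40, 55, 24]
L1: h(83,69)=(83*31+69)%997=648 h(59,40)=(59*31+40)%997=872 h(55,24)=(55*31+24)%997=732 -> [648, 872, 732]
L2: h(648,872)=(648*31+872)%997=23 h(732,732)=(732*31+732)%997=493 -> [23, 493]
L3: h(23,493)=(23*31+493)%997=209 -> [209]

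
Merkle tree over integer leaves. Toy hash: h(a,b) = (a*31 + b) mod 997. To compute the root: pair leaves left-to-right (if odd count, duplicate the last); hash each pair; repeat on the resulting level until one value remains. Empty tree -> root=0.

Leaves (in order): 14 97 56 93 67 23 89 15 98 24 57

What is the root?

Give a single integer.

Answer: 191

Derivation:
L0: [14, 97, 56, 93, 67, 23, 89, 15, 98, 24, 57]
L1: h(14,97)=(14*31+97)%997=531 h(56,93)=(56*31+93)%997=832 h(67,23)=(67*31+23)%997=106 h(89,15)=(89*31+15)%997=780 h(98,24)=(98*31+24)%997=71 h(57,57)=(57*31+57)%997=827 -> [531, 832, 106, 780, 71, 827]
L2: h(531,832)=(531*31+832)%997=344 h(106,780)=(106*31+780)%997=78 h(71,827)=(71*31+827)%997=37 -> [344, 78, 37]
L3: h(344,78)=(344*31+78)%997=772 h(37,37)=(37*31+37)%997=187 -> [772, 187]
L4: h(772,187)=(772*31+187)%997=191 -> [191]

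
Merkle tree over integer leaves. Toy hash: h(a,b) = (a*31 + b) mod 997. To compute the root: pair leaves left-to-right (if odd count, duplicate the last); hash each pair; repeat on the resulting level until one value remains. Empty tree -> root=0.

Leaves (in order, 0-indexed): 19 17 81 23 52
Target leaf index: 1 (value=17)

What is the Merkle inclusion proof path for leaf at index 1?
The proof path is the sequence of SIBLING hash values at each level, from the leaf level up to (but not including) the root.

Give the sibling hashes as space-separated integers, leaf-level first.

L0 (leaves): [19, 17, 81, 23, 52], target index=1
L1: h(19,17)=(19*31+17)%997=606 [pair 0] h(81,23)=(81*31+23)%997=540 [pair 1] h(52,52)=(52*31+52)%997=667 [pair 2] -> [606, 540, 667]
  Sibling for proof at L0: 19
L2: h(606,540)=(606*31+540)%997=383 [pair 0] h(667,667)=(667*31+667)%997=407 [pair 1] -> [383, 407]
  Sibling for proof at L1: 540
L3: h(383,407)=(383*31+407)%997=316 [pair 0] -> [316]
  Sibling for proof at L2: 407
Root: 316
Proof path (sibling hashes from leaf to root): [19, 540, 407]

Answer: 19 540 407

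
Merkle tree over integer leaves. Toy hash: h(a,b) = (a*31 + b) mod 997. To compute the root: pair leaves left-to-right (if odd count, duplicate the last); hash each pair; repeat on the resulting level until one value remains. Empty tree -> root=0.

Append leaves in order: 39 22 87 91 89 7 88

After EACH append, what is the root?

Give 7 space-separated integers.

After append 39 (leaves=[39]):
  L0: [39]
  root=39
After append 22 (leaves=[39, 22]):
  L0: [39, 22]
  L1: h(39,22)=(39*31+22)%997=234 -> [234]
  root=234
After append 87 (leaves=[39, 22, 87]):
  L0: [39, 22, 87]
  L1: h(39,22)=(39*31+22)%997=234 h(87,87)=(87*31+87)%997=790 -> [234, 790]
  L2: h(234,790)=(234*31+790)%997=68 -> [68]
  root=68
After append 91 (leaves=[39, 22, 87, 91]):
  L0: [39, 22, 87, 91]
  L1: h(39,22)=(39*31+22)%997=234 h(87,91)=(87*31+91)%997=794 -> [234, 794]
  L2: h(234,794)=(234*31+794)%997=72 -> [72]
  root=72
After append 89 (leaves=[39, 22, 87, 91, 89]):
  L0: [39, 22, 87, 91, 89]
  L1: h(39,22)=(39*31+22)%997=234 h(87,91)=(87*31+91)%997=794 h(89,89)=(89*31+89)%997=854 -> [234, 794, 854]
  L2: h(234,794)=(234*31+794)%997=72 h(854,854)=(854*31+854)%997=409 -> [72, 409]
  L3: h(72,409)=(72*31+409)%997=647 -> [647]
  root=647
After append 7 (leaves=[39, 22, 87, 91, 89, 7]):
  L0: [39, 22, 87, 91, 89, 7]
  L1: h(39,22)=(39*31+22)%997=234 h(87,91)=(87*31+91)%997=794 h(89,7)=(89*31+7)%997=772 -> [234, 794, 772]
  L2: h(234,794)=(234*31+794)%997=72 h(772,772)=(772*31+772)%997=776 -> [72, 776]
  L3: h(72,776)=(72*31+776)%997=17 -> [17]
  root=17
After append 88 (leaves=[39, 22, 87, 91, 89, 7, 88]):
  L0: [39, 22, 87, 91, 89, 7, 88]
  L1: h(39,22)=(39*31+22)%997=234 h(87,91)=(87*31+91)%997=794 h(89,7)=(89*31+7)%997=772 h(88,88)=(88*31+88)%997=822 -> [234, 794, 772, 822]
  L2: h(234,794)=(234*31+794)%997=72 h(772,822)=(772*31+822)%997=826 -> [72, 826]
  L3: h(72,826)=(72*31+826)%997=67 -> [67]
  root=67

Answer: 39 234 68 72 647 17 67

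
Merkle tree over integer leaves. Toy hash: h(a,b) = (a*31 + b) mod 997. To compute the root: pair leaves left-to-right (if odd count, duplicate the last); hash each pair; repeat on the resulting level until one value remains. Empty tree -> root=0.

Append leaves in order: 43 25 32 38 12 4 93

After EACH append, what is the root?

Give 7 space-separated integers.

Answer: 43 361 251 257 315 59 665

Derivation:
After append 43 (leaves=[43]):
  L0: [43]
  root=43
After append 25 (leaves=[43, 25]):
  L0: [43, 25]
  L1: h(43,25)=(43*31+25)%997=361 -> [361]
  root=361
After append 32 (leaves=[43, 25, 32]):
  L0: [43, 25, 32]
  L1: h(43,25)=(43*31+25)%997=361 h(32,32)=(32*31+32)%997=27 -> [361, 27]
  L2: h(361,27)=(361*31+27)%997=251 -> [251]
  root=251
After append 38 (leaves=[43, 25, 32, 38]):
  L0: [43, 25, 32, 38]
  L1: h(43,25)=(43*31+25)%997=361 h(32,38)=(32*31+38)%997=33 -> [361, 33]
  L2: h(361,33)=(361*31+33)%997=257 -> [257]
  root=257
After append 12 (leaves=[43, 25, 32, 38, 12]):
  L0: [43, 25, 32, 38, 12]
  L1: h(43,25)=(43*31+25)%997=361 h(32,38)=(32*31+38)%997=33 h(12,12)=(12*31+12)%997=384 -> [361, 33, 384]
  L2: h(361,33)=(361*31+33)%997=257 h(384,384)=(384*31+384)%997=324 -> [257, 324]
  L3: h(257,324)=(257*31+324)%997=315 -> [315]
  root=315
After append 4 (leaves=[43, 25, 32, 38, 12, 4]):
  L0: [43, 25, 32, 38, 12, 4]
  L1: h(43,25)=(43*31+25)%997=361 h(32,38)=(32*31+38)%997=33 h(12,4)=(12*31+4)%997=376 -> [361, 33, 376]
  L2: h(361,33)=(361*31+33)%997=257 h(376,376)=(376*31+376)%997=68 -> [257, 68]
  L3: h(257,68)=(257*31+68)%997=59 -> [59]
  root=59
After append 93 (leaves=[43, 25, 32, 38, 12, 4, 93]):
  L0: [43, 25, 32, 38, 12, 4, 93]
  L1: h(43,25)=(43*31+25)%997=361 h(32,38)=(32*31+38)%997=33 h(12,4)=(12*31+4)%997=376 h(93,93)=(93*31+93)%997=982 -> [361, 33, 376, 982]
  L2: h(361,33)=(361*31+33)%997=257 h(376,982)=(376*31+982)%997=674 -> [257, 674]
  L3: h(257,674)=(257*31+674)%997=665 -> [665]
  root=665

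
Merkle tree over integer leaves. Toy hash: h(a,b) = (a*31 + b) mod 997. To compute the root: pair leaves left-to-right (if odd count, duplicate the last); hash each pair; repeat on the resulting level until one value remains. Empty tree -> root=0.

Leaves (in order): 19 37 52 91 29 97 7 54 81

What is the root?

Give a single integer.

Answer: 445

Derivation:
L0: [19, 37, 52, 91, 29, 97, 7, 54, 81]
L1: h(19,37)=(19*31+37)%997=626 h(52,91)=(52*31+91)%997=706 h(29,97)=(29*31+97)%997=996 h(7,54)=(7*31+54)%997=271 h(81,81)=(81*31+81)%997=598 -> [626, 706, 996, 271, 598]
L2: h(626,706)=(626*31+706)%997=172 h(996,271)=(996*31+271)%997=240 h(598,598)=(598*31+598)%997=193 -> [172, 240, 193]
L3: h(172,240)=(172*31+240)%997=587 h(193,193)=(193*31+193)%997=194 -> [587, 194]
L4: h(587,194)=(587*31+194)%997=445 -> [445]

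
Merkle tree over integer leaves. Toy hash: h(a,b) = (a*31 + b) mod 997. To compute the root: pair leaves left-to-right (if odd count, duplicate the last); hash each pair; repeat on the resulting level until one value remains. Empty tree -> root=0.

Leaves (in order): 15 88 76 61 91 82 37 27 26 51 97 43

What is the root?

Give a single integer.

L0: [15, 88, 76, 61, 91, 82, 37, 27, 26, 51, 97, 43]
L1: h(15,88)=(15*31+88)%997=553 h(76,61)=(76*31+61)%997=423 h(91,82)=(91*31+82)%997=909 h(37,27)=(37*31+27)%997=177 h(26,51)=(26*31+51)%997=857 h(97,43)=(97*31+43)%997=59 -> [553, 423, 909, 177, 857, 59]
L2: h(553,423)=(553*31+423)%997=617 h(909,177)=(909*31+177)%997=440 h(857,59)=(857*31+59)%997=704 -> [617, 440, 704]
L3: h(617,440)=(617*31+440)%997=624 h(704,704)=(704*31+704)%997=594 -> [624, 594]
L4: h(624,594)=(624*31+594)%997=995 -> [995]

Answer: 995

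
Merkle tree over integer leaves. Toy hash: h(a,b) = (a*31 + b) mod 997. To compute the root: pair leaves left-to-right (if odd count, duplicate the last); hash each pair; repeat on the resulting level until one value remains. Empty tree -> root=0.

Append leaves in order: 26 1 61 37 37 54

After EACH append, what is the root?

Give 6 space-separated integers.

Answer: 26 807 50 26 808 355

Derivation:
After append 26 (leaves=[26]):
  L0: [26]
  root=26
After append 1 (leaves=[26, 1]):
  L0: [26, 1]
  L1: h(26,1)=(26*31+1)%997=807 -> [807]
  root=807
After append 61 (leaves=[26, 1, 61]):
  L0: [26, 1, 61]
  L1: h(26,1)=(26*31+1)%997=807 h(61,61)=(61*31+61)%997=955 -> [807, 955]
  L2: h(807,955)=(807*31+955)%997=50 -> [50]
  root=50
After append 37 (leaves=[26, 1, 61, 37]):
  L0: [26, 1, 61, 37]
  L1: h(26,1)=(26*31+1)%997=807 h(61,37)=(61*31+37)%997=931 -> [807, 931]
  L2: h(807,931)=(807*31+931)%997=26 -> [26]
  root=26
After append 37 (leaves=[26, 1, 61, 37, 37]):
  L0: [26, 1, 61, 37, 37]
  L1: h(26,1)=(26*31+1)%997=807 h(61,37)=(61*31+37)%997=931 h(37,37)=(37*31+37)%997=187 -> [807, 931, 187]
  L2: h(807,931)=(807*31+931)%997=26 h(187,187)=(187*31+187)%997=2 -> [26, 2]
  L3: h(26,2)=(26*31+2)%997=808 -> [808]
  root=808
After append 54 (leaves=[26, 1, 61, 37, 37, 54]):
  L0: [26, 1, 61, 37, 37, 54]
  L1: h(26,1)=(26*31+1)%997=807 h(61,37)=(61*31+37)%997=931 h(37,54)=(37*31+54)%997=204 -> [807, 931, 204]
  L2: h(807,931)=(807*31+931)%997=26 h(204,204)=(204*31+204)%997=546 -> [26, 546]
  L3: h(26,546)=(26*31+546)%997=355 -> [355]
  root=355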